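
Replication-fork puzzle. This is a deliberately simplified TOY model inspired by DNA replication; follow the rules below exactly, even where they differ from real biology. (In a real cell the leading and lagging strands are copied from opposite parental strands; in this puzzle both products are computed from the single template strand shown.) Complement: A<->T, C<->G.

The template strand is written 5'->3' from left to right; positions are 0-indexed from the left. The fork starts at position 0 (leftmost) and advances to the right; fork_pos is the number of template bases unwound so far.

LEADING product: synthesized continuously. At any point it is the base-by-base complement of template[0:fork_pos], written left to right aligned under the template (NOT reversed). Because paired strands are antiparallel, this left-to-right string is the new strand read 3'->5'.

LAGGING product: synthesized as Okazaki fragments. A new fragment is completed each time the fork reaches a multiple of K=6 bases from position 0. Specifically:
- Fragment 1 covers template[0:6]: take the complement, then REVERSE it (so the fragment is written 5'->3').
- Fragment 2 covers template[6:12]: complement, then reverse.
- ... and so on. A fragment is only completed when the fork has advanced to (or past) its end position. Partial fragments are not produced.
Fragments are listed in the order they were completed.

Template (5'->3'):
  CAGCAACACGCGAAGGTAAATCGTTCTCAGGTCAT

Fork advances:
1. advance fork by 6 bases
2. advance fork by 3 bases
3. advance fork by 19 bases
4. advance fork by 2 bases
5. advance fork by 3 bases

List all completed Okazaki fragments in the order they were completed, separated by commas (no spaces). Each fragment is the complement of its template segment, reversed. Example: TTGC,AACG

Answer: TTGCTG,CGCGTG,TACCTT,ACGATT,CTGAGA

Derivation:
Step 1: advance 6 -> fork_pos = 0 + 6 = 6. Reached multiple(s) of 6: 6 -> fragment 1 completed (1 total).
Step 2: advance 3 -> fork_pos = 6 + 3 = 9. Next multiple of 6 is 12 (not reached); still 1 fragment(s).
Step 3: advance 19 -> fork_pos = 9 + 19 = 28. Reached multiple(s) of 6: 12, 18, 24 -> fragments 2-4 completed (4 total).
Step 4: advance 2 -> fork_pos = 28 + 2 = 30. Reached multiple(s) of 6: 30 -> fragment 5 completed (5 total).
Step 5: advance 3 -> fork_pos = 30 + 3 = 33. Next multiple of 6 is 36 (not reached); still 5 fragment(s).
Final fork_pos = 33, so 5 fragment(s) are complete. Build each: template segment -> complement -> reverse.
Fragment 1: template[0:6] = CAGCAA -> complement GTCGTT -> reversed TTGCTG
Fragment 2: template[6:12] = CACGCG -> complement GTGCGC -> reversed CGCGTG
Fragment 3: template[12:18] = AAGGTA -> complement TTCCAT -> reversed TACCTT
Fragment 4: template[18:24] = AATCGT -> complement TTAGCA -> reversed ACGATT
Fragment 5: template[24:30] = TCTCAG -> complement AGAGTC -> reversed CTGAGA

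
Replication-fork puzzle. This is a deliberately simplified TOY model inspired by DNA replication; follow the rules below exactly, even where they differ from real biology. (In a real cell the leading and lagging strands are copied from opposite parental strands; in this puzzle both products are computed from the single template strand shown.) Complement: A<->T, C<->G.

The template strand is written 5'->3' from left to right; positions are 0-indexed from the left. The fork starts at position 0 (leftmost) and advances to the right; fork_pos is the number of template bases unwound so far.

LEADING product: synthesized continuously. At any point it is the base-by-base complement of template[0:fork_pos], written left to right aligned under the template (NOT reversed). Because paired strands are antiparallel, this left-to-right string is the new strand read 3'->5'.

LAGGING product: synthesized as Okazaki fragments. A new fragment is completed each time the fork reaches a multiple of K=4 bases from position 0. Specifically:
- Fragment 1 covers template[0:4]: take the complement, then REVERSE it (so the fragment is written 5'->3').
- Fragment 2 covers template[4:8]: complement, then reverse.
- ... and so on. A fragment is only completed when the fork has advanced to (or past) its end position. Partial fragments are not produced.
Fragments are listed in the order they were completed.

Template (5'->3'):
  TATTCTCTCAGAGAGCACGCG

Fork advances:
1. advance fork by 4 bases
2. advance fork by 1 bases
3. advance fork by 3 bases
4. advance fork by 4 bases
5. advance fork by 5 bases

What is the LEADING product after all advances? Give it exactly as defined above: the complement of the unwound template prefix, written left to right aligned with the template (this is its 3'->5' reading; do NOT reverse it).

Step 1: advance 4 -> fork_pos = 0 + 4 = 4.
Step 2: advance 1 -> fork_pos = 4 + 1 = 5.
Step 3: advance 3 -> fork_pos = 5 + 3 = 8.
Step 4: advance 4 -> fork_pos = 8 + 4 = 12.
Step 5: advance 5 -> fork_pos = 12 + 5 = 17.
Unwound prefix: template[0:17] = TATTCTCTCAGAGAGCA
Complement it base by base (A<->T, C<->G), keeping left-to-right order:
  [0:5] TATTC -> ATAAG
  [5:10] TCTCA -> AGAGT
  [10:15] GAGAG -> CTCTC
  [15:17] CA -> GT
Concatenate: ATAAGAGAGTCTCTCGT (length 17; written aligned with the template, i.e. 3'->5').

Answer: ATAAGAGAGTCTCTCGT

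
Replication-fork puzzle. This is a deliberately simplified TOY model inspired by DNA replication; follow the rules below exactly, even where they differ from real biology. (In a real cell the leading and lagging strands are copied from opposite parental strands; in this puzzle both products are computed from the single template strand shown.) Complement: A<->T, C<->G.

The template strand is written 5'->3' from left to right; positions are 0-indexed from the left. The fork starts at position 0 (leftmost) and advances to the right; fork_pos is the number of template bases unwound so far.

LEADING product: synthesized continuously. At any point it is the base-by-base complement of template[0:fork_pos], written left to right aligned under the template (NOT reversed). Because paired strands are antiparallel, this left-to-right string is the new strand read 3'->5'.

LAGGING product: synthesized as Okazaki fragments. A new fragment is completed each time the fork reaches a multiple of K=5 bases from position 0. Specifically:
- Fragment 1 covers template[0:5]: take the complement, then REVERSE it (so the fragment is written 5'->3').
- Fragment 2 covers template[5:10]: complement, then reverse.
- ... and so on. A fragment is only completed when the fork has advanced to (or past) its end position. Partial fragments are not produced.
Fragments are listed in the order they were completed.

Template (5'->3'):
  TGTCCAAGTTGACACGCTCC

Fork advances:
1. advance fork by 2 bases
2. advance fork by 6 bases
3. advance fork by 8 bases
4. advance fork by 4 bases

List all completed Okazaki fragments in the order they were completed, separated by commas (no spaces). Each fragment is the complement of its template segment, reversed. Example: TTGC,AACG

Answer: GGACA,AACTT,GTGTC,GGAGC

Derivation:
Step 1: advance 2 -> fork_pos = 0 + 2 = 2. Next multiple of 5 is 5 (not reached); still 0 fragment(s).
Step 2: advance 6 -> fork_pos = 2 + 6 = 8. Reached multiple(s) of 5: 5 -> fragment 1 completed (1 total).
Step 3: advance 8 -> fork_pos = 8 + 8 = 16. Reached multiple(s) of 5: 10, 15 -> fragments 2-3 completed (3 total).
Step 4: advance 4 -> fork_pos = 16 + 4 = 20. Reached multiple(s) of 5: 20 -> fragment 4 completed (4 total).
Final fork_pos = 20, so 4 fragment(s) are complete. Build each: template segment -> complement -> reverse.
Fragment 1: template[0:5] = TGTCC -> complement ACAGG -> reversed GGACA
Fragment 2: template[5:10] = AAGTT -> complement TTCAA -> reversed AACTT
Fragment 3: template[10:15] = GACAC -> complement CTGTG -> reversed GTGTC
Fragment 4: template[15:20] = GCTCC -> complement CGAGG -> reversed GGAGC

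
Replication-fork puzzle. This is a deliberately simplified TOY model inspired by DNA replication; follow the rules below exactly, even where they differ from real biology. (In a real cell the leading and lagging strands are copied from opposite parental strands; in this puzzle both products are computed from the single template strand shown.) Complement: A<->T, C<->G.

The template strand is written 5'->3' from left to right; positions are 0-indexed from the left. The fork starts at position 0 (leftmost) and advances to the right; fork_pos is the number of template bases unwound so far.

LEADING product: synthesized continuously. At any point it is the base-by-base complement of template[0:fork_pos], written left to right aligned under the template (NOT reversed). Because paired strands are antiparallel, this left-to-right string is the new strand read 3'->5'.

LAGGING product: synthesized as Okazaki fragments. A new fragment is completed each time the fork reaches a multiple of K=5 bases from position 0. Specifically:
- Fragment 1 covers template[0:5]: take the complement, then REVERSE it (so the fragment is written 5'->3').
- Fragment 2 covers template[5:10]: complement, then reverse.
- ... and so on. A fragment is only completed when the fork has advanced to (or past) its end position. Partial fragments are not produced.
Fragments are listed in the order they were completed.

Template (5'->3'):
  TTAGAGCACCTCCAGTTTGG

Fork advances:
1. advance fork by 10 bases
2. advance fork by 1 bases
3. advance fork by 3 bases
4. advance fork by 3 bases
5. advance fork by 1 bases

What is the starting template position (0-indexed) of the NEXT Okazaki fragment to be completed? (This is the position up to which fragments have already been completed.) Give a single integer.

Step 1: advance 10 -> fork_pos = 0 + 10 = 10. Reached multiple(s) of 5: 5, 10 -> fragments 1-2 completed (2 total).
Step 2: advance 1 -> fork_pos = 10 + 1 = 11. Next multiple of 5 is 15 (not reached); still 2 fragment(s).
Step 3: advance 3 -> fork_pos = 11 + 3 = 14. Next multiple of 5 is 15 (not reached); still 2 fragment(s).
Step 4: advance 3 -> fork_pos = 14 + 3 = 17. Reached multiple(s) of 5: 15 -> fragment 3 completed (3 total).
Step 5: advance 1 -> fork_pos = 17 + 1 = 18. Next multiple of 5 is 20 (not reached); still 3 fragment(s).
3 fragment(s) completed, covering template[0:15] (3 x 5 = 15). The next fragment, fragment 4, covers template[15:20], so it starts at position 15.

Answer: 15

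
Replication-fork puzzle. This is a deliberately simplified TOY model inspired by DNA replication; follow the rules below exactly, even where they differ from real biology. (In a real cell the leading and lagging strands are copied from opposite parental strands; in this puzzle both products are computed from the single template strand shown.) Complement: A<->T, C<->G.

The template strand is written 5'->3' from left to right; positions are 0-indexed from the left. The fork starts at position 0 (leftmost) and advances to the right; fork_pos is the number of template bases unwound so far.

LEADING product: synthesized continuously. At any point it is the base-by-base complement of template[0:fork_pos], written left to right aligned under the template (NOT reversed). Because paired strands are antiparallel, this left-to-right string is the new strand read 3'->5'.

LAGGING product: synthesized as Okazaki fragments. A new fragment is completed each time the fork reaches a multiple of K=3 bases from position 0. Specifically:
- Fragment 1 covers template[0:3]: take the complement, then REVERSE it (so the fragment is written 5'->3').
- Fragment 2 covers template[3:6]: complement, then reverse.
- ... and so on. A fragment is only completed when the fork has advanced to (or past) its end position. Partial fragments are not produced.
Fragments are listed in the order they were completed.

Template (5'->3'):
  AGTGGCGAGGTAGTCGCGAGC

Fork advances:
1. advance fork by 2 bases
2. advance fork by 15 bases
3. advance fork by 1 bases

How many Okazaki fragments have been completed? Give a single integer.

Step 1: advance 2 -> fork_pos = 0 + 2 = 2. Next multiple of 3 is 3 (not reached); still 0 fragment(s).
Step 2: advance 15 -> fork_pos = 2 + 15 = 17. Reached multiple(s) of 3: 3, 6, 9, 12, 15 -> fragments 1-5 completed (5 total).
Step 3: advance 1 -> fork_pos = 17 + 1 = 18. Reached multiple(s) of 3: 18 -> fragment 6 completed (6 total).
Check: final fork_pos = 18; the multiples of 3 that are <= 18 are 3..18 -> 18 // 3 = 6 completed fragment(s).

Answer: 6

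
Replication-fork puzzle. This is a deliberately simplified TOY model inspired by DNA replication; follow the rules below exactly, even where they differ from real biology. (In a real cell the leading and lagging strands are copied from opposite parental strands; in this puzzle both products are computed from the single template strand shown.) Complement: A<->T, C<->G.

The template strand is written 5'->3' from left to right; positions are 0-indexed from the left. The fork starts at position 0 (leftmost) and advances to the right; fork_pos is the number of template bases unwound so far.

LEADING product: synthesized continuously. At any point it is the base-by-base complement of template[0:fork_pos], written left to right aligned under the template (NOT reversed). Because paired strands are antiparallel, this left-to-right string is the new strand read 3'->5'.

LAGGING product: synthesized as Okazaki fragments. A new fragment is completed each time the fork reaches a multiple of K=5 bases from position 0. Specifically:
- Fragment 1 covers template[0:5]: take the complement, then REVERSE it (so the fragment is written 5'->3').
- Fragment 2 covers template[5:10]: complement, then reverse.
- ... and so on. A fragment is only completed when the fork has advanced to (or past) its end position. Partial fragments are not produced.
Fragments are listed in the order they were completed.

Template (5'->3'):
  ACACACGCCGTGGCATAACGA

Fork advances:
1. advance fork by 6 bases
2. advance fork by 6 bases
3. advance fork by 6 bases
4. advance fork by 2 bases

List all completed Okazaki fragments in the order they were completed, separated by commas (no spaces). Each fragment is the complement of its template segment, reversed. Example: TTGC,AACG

Answer: TGTGT,CGGCG,TGCCA,CGTTA

Derivation:
Step 1: advance 6 -> fork_pos = 0 + 6 = 6. Reached multiple(s) of 5: 5 -> fragment 1 completed (1 total).
Step 2: advance 6 -> fork_pos = 6 + 6 = 12. Reached multiple(s) of 5: 10 -> fragment 2 completed (2 total).
Step 3: advance 6 -> fork_pos = 12 + 6 = 18. Reached multiple(s) of 5: 15 -> fragment 3 completed (3 total).
Step 4: advance 2 -> fork_pos = 18 + 2 = 20. Reached multiple(s) of 5: 20 -> fragment 4 completed (4 total).
Final fork_pos = 20, so 4 fragment(s) are complete. Build each: template segment -> complement -> reverse.
Fragment 1: template[0:5] = ACACA -> complement TGTGT -> reversed TGTGT
Fragment 2: template[5:10] = CGCCG -> complement GCGGC -> reversed CGGCG
Fragment 3: template[10:15] = TGGCA -> complement ACCGT -> reversed TGCCA
Fragment 4: template[15:20] = TAACG -> complement ATTGC -> reversed CGTTA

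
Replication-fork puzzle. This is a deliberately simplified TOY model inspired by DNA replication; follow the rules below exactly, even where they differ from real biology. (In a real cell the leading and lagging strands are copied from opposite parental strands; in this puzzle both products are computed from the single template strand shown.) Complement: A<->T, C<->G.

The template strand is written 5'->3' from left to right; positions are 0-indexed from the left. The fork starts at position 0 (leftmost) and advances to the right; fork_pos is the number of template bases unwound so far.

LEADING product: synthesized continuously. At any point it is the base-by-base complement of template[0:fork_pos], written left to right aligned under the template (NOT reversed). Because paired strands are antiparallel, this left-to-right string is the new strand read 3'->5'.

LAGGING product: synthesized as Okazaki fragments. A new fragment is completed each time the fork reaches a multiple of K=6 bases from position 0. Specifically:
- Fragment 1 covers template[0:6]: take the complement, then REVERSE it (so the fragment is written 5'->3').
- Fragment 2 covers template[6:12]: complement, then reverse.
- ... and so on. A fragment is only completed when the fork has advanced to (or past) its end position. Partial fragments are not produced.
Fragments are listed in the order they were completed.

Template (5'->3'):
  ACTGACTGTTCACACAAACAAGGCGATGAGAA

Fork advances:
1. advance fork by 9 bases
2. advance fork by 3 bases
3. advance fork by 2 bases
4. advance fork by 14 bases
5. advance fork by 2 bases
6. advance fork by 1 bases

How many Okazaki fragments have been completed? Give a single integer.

Answer: 5

Derivation:
Step 1: advance 9 -> fork_pos = 0 + 9 = 9. Reached multiple(s) of 6: 6 -> fragment 1 completed (1 total).
Step 2: advance 3 -> fork_pos = 9 + 3 = 12. Reached multiple(s) of 6: 12 -> fragment 2 completed (2 total).
Step 3: advance 2 -> fork_pos = 12 + 2 = 14. Next multiple of 6 is 18 (not reached); still 2 fragment(s).
Step 4: advance 14 -> fork_pos = 14 + 14 = 28. Reached multiple(s) of 6: 18, 24 -> fragments 3-4 completed (4 total).
Step 5: advance 2 -> fork_pos = 28 + 2 = 30. Reached multiple(s) of 6: 30 -> fragment 5 completed (5 total).
Step 6: advance 1 -> fork_pos = 30 + 1 = 31. Next multiple of 6 is 36 (not reached); still 5 fragment(s).
Check: final fork_pos = 31; the multiples of 6 that are <= 31 are 6..30 -> 31 // 6 = 5 completed fragment(s).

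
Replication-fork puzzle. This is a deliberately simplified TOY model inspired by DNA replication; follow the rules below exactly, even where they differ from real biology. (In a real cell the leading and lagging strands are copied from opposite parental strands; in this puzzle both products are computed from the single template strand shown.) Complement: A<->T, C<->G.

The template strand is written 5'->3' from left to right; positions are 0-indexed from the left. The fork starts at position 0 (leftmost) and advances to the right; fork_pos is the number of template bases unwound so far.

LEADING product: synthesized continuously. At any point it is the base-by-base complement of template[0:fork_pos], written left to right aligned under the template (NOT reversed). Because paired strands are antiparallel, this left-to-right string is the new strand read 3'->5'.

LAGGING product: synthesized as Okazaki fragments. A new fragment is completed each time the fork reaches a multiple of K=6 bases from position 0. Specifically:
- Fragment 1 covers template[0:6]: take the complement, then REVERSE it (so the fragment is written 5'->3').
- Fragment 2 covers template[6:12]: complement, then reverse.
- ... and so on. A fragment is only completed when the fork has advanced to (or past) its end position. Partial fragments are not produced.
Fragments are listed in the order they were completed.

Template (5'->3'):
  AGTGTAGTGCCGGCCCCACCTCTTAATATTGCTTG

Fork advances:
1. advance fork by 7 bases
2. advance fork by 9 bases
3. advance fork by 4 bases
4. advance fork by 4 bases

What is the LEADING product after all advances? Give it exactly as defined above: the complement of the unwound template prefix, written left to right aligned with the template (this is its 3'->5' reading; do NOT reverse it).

Answer: TCACATCACGGCCGGGGTGGAGAA

Derivation:
Step 1: advance 7 -> fork_pos = 0 + 7 = 7.
Step 2: advance 9 -> fork_pos = 7 + 9 = 16.
Step 3: advance 4 -> fork_pos = 16 + 4 = 20.
Step 4: advance 4 -> fork_pos = 20 + 4 = 24.
Unwound prefix: template[0:24] = AGTGTAGTGCCGGCCCCACCTCTT
Complement it base by base (A<->T, C<->G), keeping left-to-right order:
  [0:5] AGTGT -> TCACA
  [5:10] AGTGC -> TCACG
  [10:15] CGGCC -> GCCGG
  [15:20] CCACC -> GGTGG
  [20:24] TCTT -> AGAA
Concatenate: TCACATCACGGCCGGGGTGGAGAA (length 24; written aligned with the template, i.e. 3'->5').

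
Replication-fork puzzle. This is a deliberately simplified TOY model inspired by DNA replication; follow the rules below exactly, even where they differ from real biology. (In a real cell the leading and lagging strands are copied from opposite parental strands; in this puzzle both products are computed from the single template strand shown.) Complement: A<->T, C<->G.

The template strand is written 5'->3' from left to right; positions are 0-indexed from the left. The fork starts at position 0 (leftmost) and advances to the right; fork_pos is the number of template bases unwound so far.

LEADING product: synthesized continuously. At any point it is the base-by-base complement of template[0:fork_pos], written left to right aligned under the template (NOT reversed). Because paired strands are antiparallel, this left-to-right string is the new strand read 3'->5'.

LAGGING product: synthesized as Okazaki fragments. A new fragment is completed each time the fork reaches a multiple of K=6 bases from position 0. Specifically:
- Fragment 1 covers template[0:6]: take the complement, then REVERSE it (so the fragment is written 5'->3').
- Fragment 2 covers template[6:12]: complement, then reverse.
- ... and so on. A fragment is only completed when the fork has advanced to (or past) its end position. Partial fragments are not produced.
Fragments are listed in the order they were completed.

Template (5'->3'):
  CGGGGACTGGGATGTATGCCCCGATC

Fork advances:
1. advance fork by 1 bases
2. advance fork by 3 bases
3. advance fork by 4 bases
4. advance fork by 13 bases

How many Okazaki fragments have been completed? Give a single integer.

Answer: 3

Derivation:
Step 1: advance 1 -> fork_pos = 0 + 1 = 1. Next multiple of 6 is 6 (not reached); still 0 fragment(s).
Step 2: advance 3 -> fork_pos = 1 + 3 = 4. Next multiple of 6 is 6 (not reached); still 0 fragment(s).
Step 3: advance 4 -> fork_pos = 4 + 4 = 8. Reached multiple(s) of 6: 6 -> fragment 1 completed (1 total).
Step 4: advance 13 -> fork_pos = 8 + 13 = 21. Reached multiple(s) of 6: 12, 18 -> fragments 2-3 completed (3 total).
Check: final fork_pos = 21; the multiples of 6 that are <= 21 are 6..18 -> 21 // 6 = 3 completed fragment(s).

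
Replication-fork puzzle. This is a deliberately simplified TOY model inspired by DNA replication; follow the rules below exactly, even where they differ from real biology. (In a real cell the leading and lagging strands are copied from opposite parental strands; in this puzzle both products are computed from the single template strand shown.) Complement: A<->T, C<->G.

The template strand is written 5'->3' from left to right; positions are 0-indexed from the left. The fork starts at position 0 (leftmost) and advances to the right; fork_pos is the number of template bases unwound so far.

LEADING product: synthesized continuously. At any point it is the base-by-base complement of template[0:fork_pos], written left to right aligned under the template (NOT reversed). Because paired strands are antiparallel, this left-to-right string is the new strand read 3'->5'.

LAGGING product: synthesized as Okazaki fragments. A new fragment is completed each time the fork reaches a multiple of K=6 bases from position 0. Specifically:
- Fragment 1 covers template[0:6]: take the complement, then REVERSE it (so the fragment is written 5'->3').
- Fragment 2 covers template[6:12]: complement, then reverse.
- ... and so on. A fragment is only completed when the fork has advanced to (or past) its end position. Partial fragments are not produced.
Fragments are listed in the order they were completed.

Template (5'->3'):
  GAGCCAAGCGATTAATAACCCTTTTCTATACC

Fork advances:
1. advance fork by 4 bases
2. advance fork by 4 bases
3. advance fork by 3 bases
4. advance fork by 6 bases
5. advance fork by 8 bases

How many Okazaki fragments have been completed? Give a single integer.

Answer: 4

Derivation:
Step 1: advance 4 -> fork_pos = 0 + 4 = 4. Next multiple of 6 is 6 (not reached); still 0 fragment(s).
Step 2: advance 4 -> fork_pos = 4 + 4 = 8. Reached multiple(s) of 6: 6 -> fragment 1 completed (1 total).
Step 3: advance 3 -> fork_pos = 8 + 3 = 11. Next multiple of 6 is 12 (not reached); still 1 fragment(s).
Step 4: advance 6 -> fork_pos = 11 + 6 = 17. Reached multiple(s) of 6: 12 -> fragment 2 completed (2 total).
Step 5: advance 8 -> fork_pos = 17 + 8 = 25. Reached multiple(s) of 6: 18, 24 -> fragments 3-4 completed (4 total).
Check: final fork_pos = 25; the multiples of 6 that are <= 25 are 6..24 -> 25 // 6 = 4 completed fragment(s).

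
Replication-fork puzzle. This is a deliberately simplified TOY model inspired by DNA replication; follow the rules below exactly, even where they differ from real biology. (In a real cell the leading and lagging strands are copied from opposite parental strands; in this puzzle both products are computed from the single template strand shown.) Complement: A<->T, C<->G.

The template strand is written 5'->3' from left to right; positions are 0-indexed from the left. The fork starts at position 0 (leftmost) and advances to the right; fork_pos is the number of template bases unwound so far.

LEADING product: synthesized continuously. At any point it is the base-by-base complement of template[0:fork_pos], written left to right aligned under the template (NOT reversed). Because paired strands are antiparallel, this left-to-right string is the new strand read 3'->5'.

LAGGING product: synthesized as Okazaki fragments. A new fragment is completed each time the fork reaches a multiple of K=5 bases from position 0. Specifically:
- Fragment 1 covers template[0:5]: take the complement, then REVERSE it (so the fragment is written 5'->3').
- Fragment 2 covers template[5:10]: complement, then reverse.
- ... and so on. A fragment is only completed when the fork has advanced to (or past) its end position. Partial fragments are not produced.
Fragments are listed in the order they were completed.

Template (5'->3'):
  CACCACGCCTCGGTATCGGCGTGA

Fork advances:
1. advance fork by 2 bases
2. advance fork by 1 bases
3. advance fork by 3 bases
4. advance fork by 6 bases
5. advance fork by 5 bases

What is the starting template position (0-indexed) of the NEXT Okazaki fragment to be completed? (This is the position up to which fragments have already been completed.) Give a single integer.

Answer: 15

Derivation:
Step 1: advance 2 -> fork_pos = 0 + 2 = 2. Next multiple of 5 is 5 (not reached); still 0 fragment(s).
Step 2: advance 1 -> fork_pos = 2 + 1 = 3. Next multiple of 5 is 5 (not reached); still 0 fragment(s).
Step 3: advance 3 -> fork_pos = 3 + 3 = 6. Reached multiple(s) of 5: 5 -> fragment 1 completed (1 total).
Step 4: advance 6 -> fork_pos = 6 + 6 = 12. Reached multiple(s) of 5: 10 -> fragment 2 completed (2 total).
Step 5: advance 5 -> fork_pos = 12 + 5 = 17. Reached multiple(s) of 5: 15 -> fragment 3 completed (3 total).
3 fragment(s) completed, covering template[0:15] (3 x 5 = 15). The next fragment, fragment 4, covers template[15:20], so it starts at position 15.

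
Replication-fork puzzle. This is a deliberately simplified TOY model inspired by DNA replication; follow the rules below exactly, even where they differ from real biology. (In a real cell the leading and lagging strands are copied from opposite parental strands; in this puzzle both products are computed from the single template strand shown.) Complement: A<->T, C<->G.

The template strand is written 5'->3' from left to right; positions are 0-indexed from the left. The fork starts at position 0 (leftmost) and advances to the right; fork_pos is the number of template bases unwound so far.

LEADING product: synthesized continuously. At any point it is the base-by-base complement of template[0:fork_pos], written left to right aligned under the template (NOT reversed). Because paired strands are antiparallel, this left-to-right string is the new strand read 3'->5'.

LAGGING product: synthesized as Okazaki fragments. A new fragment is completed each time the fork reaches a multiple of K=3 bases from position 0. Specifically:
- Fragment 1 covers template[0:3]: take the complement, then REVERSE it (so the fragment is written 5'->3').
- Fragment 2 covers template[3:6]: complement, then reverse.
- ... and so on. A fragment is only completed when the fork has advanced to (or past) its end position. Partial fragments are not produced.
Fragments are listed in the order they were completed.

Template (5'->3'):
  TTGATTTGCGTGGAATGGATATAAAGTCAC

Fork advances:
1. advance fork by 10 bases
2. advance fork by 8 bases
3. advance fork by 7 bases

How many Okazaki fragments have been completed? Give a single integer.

Step 1: advance 10 -> fork_pos = 0 + 10 = 10. Reached multiple(s) of 3: 3, 6, 9 -> fragments 1-3 completed (3 total).
Step 2: advance 8 -> fork_pos = 10 + 8 = 18. Reached multiple(s) of 3: 12, 15, 18 -> fragments 4-6 completed (6 total).
Step 3: advance 7 -> fork_pos = 18 + 7 = 25. Reached multiple(s) of 3: 21, 24 -> fragments 7-8 completed (8 total).
Check: final fork_pos = 25; the multiples of 3 that are <= 25 are 3..24 -> 25 // 3 = 8 completed fragment(s).

Answer: 8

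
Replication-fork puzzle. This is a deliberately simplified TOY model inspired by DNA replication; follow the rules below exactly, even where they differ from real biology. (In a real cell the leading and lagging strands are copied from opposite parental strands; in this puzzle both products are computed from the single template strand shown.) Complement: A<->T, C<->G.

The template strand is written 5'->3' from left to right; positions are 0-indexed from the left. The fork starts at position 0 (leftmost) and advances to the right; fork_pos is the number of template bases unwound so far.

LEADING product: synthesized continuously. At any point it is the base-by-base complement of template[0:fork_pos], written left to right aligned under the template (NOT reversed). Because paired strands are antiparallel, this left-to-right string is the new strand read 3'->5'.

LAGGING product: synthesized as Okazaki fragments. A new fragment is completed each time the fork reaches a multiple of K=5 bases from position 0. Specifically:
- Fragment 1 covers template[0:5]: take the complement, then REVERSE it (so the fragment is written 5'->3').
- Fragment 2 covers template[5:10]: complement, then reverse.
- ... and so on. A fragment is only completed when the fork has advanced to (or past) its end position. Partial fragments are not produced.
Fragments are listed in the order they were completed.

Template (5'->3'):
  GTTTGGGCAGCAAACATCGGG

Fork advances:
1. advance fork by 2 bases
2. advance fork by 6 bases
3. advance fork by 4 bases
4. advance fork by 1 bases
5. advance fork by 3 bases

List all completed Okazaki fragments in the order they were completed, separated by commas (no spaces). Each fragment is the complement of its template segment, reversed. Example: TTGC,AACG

Answer: CAAAC,CTGCC,GTTTG

Derivation:
Step 1: advance 2 -> fork_pos = 0 + 2 = 2. Next multiple of 5 is 5 (not reached); still 0 fragment(s).
Step 2: advance 6 -> fork_pos = 2 + 6 = 8. Reached multiple(s) of 5: 5 -> fragment 1 completed (1 total).
Step 3: advance 4 -> fork_pos = 8 + 4 = 12. Reached multiple(s) of 5: 10 -> fragment 2 completed (2 total).
Step 4: advance 1 -> fork_pos = 12 + 1 = 13. Next multiple of 5 is 15 (not reached); still 2 fragment(s).
Step 5: advance 3 -> fork_pos = 13 + 3 = 16. Reached multiple(s) of 5: 15 -> fragment 3 completed (3 total).
Final fork_pos = 16, so 3 fragment(s) are complete. Build each: template segment -> complement -> reverse.
Fragment 1: template[0:5] = GTTTG -> complement CAAAC -> reversed CAAAC
Fragment 2: template[5:10] = GGCAG -> complement CCGTC -> reversed CTGCC
Fragment 3: template[10:15] = CAAAC -> complement GTTTG -> reversed GTTTG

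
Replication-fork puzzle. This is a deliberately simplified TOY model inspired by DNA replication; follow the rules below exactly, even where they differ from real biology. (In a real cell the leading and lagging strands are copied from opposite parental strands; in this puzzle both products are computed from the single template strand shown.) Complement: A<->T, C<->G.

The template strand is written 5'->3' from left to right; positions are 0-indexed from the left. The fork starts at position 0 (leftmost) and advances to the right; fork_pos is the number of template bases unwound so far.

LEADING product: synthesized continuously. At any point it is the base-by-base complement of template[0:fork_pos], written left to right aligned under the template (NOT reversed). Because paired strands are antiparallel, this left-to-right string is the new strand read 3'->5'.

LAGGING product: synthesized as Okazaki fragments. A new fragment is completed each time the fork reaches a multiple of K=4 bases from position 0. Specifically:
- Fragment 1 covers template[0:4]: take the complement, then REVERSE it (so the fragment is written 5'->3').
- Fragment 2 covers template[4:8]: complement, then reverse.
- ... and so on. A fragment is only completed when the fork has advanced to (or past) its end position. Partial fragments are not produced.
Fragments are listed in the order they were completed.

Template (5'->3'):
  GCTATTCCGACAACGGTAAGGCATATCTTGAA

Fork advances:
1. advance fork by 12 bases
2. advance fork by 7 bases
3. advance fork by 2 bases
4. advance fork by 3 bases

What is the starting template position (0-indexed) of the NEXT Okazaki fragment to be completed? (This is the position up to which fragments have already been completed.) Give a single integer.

Step 1: advance 12 -> fork_pos = 0 + 12 = 12. Reached multiple(s) of 4: 4, 8, 12 -> fragments 1-3 completed (3 total).
Step 2: advance 7 -> fork_pos = 12 + 7 = 19. Reached multiple(s) of 4: 16 -> fragment 4 completed (4 total).
Step 3: advance 2 -> fork_pos = 19 + 2 = 21. Reached multiple(s) of 4: 20 -> fragment 5 completed (5 total).
Step 4: advance 3 -> fork_pos = 21 + 3 = 24. Reached multiple(s) of 4: 24 -> fragment 6 completed (6 total).
6 fragment(s) completed, covering template[0:24] (6 x 4 = 24). The next fragment, fragment 7, covers template[24:28], so it starts at position 24.

Answer: 24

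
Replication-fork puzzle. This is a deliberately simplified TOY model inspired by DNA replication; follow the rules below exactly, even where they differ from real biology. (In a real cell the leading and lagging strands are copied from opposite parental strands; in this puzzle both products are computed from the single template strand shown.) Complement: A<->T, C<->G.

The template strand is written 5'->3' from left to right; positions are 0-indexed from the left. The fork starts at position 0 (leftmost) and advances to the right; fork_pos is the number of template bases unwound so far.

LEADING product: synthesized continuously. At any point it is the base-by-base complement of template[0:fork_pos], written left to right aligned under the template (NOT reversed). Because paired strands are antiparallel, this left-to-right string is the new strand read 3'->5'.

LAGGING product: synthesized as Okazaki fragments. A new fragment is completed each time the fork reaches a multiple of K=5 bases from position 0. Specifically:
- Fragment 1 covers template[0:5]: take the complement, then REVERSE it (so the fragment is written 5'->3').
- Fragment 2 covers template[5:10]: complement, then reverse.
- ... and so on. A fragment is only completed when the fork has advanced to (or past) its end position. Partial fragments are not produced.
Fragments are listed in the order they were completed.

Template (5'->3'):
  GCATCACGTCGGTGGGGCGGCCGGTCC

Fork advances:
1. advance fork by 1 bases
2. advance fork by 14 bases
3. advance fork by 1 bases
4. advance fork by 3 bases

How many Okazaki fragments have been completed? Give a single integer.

Step 1: advance 1 -> fork_pos = 0 + 1 = 1. Next multiple of 5 is 5 (not reached); still 0 fragment(s).
Step 2: advance 14 -> fork_pos = 1 + 14 = 15. Reached multiple(s) of 5: 5, 10, 15 -> fragments 1-3 completed (3 total).
Step 3: advance 1 -> fork_pos = 15 + 1 = 16. Next multiple of 5 is 20 (not reached); still 3 fragment(s).
Step 4: advance 3 -> fork_pos = 16 + 3 = 19. Next multiple of 5 is 20 (not reached); still 3 fragment(s).
Check: final fork_pos = 19; the multiples of 5 that are <= 19 are 5..15 -> 19 // 5 = 3 completed fragment(s).

Answer: 3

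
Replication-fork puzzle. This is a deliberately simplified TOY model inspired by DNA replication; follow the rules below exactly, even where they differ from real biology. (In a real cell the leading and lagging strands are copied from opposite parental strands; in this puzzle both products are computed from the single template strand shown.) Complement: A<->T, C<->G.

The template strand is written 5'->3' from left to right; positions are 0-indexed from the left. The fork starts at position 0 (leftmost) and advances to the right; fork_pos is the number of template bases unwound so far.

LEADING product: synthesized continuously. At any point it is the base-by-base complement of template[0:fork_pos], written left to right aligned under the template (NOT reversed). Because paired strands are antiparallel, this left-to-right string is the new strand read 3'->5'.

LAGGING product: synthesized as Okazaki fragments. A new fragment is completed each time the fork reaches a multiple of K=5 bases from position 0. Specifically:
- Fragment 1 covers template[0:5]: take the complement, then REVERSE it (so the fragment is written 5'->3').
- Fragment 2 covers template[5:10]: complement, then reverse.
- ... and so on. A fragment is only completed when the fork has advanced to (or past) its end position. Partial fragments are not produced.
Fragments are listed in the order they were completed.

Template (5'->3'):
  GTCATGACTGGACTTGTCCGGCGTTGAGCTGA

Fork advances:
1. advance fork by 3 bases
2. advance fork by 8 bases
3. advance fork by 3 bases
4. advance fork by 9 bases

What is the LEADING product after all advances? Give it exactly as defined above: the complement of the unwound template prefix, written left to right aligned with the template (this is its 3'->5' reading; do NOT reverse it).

Step 1: advance 3 -> fork_pos = 0 + 3 = 3.
Step 2: advance 8 -> fork_pos = 3 + 8 = 11.
Step 3: advance 3 -> fork_pos = 11 + 3 = 14.
Step 4: advance 9 -> fork_pos = 14 + 9 = 23.
Unwound prefix: template[0:23] = GTCATGACTGGACTTGTCCGGCG
Complement it base by base (A<->T, C<->G), keeping left-to-right order:
  [0:5] GTCAT -> CAGTA
  [5:10] GACTG -> CTGAC
  [10:15] GACTT -> CTGAA
  [15:20] GTCCG -> CAGGC
  [20:23] GCG -> CGC
Concatenate: CAGTACTGACCTGAACAGGCCGC (length 23; written aligned with the template, i.e. 3'->5').

Answer: CAGTACTGACCTGAACAGGCCGC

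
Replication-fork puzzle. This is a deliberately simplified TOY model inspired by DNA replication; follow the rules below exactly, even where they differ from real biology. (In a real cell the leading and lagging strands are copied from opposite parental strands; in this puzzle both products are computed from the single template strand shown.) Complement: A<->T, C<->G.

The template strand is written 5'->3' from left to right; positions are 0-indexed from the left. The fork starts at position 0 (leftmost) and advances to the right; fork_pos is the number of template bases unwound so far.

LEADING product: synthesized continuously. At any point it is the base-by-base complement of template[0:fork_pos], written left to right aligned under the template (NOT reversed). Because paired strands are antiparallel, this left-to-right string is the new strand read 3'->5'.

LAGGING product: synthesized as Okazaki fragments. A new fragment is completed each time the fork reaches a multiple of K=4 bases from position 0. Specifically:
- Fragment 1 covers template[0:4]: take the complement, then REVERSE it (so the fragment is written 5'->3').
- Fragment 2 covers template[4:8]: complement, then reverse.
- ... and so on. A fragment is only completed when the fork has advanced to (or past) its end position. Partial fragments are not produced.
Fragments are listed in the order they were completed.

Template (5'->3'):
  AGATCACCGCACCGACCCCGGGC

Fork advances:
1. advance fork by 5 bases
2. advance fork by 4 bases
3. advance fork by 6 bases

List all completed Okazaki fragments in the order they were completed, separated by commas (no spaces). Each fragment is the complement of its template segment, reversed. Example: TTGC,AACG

Step 1: advance 5 -> fork_pos = 0 + 5 = 5. Reached multiple(s) of 4: 4 -> fragment 1 completed (1 total).
Step 2: advance 4 -> fork_pos = 5 + 4 = 9. Reached multiple(s) of 4: 8 -> fragment 2 completed (2 total).
Step 3: advance 6 -> fork_pos = 9 + 6 = 15. Reached multiple(s) of 4: 12 -> fragment 3 completed (3 total).
Final fork_pos = 15, so 3 fragment(s) are complete. Build each: template segment -> complement -> reverse.
Fragment 1: template[0:4] = AGAT -> complement TCTA -> reversed ATCT
Fragment 2: template[4:8] = CACC -> complement GTGG -> reversed GGTG
Fragment 3: template[8:12] = GCAC -> complement CGTG -> reversed GTGC

Answer: ATCT,GGTG,GTGC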